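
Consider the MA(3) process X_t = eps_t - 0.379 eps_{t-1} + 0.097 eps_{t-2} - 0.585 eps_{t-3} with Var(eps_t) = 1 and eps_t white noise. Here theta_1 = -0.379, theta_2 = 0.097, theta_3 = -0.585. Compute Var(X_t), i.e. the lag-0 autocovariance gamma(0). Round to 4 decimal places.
\gamma(0) = 1.4953

For an MA(q) process X_t = eps_t + sum_i theta_i eps_{t-i} with
Var(eps_t) = sigma^2, the variance is
  gamma(0) = sigma^2 * (1 + sum_i theta_i^2).
  sum_i theta_i^2 = (-0.379)^2 + (0.097)^2 + (-0.585)^2 = 0.143641 + 0.009409 + 0.342225 = 0.495275.
  gamma(0) = 1 * (1 + 0.495275) = 1 * 1.495275 = 1.495275, which rounds to 1.4953.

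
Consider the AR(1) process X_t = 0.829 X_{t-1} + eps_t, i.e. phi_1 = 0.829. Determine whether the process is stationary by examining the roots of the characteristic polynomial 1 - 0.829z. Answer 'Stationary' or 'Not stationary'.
\text{Stationary}

The AR(p) characteristic polynomial is P(z) = 1 - 0.829z.
Stationarity requires all roots to lie outside the unit circle, i.e. |z| > 1 for every root.
This is linear in z: 1 + (-0.829) z = 0  =>  z = -1/(-0.829) = 1.206273,  |z| = 1.206273.
Moduli of all roots: 1.2063.
All moduli strictly greater than 1? Yes.
Verdict: Stationary.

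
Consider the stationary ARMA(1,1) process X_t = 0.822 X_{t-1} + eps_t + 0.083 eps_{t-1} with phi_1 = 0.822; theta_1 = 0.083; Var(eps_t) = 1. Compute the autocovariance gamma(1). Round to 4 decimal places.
\gamma(1) = 2.9809

Multiply the model equation by X_{t-k} and take expectations. With theta_0 = psi_0 = 1 and psi_j the MA(infinity) weights, this gives
  gamma(k) - sum_i phi_i gamma(k-i) = c_k,
  c_k = sigma^2 * sum_{j=k..q} theta_j psi_{j-k}   (c_k = 0 for k > q),
using gamma(-m) = gamma(m).
psi-weights needed (psi_j = theta_j + sum_i phi_i psi_{j-i}):
  psi_1 = theta_1 + phi_1 = 0.083 + (0.822) = 0.905
Right-hand sides:
  c_0 = sigma^2 (1 + theta_1 psi_1) = 1 * (1 + (0.083)(0.905)) = 1 * 1.075115 = 1.075115
  c_1 = sigma^2 theta_1 = 1 * (0.083) = 0.083
  c_2 = 0
Equations for k = 0 and k = 1 (AR order 1):
  gamma(0) = phi_1 gamma(1) + c_0
  gamma(1) = phi_1 gamma(0) + c_1
Substituting the second into the first: gamma(0) (1 - phi_1^2) = c_0 + phi_1 c_1, so
  gamma(0) = (c_0 + phi_1 c_1) / (1 - phi_1^2) = (1.075115 + (0.822)(0.083)) / (1 - (0.822)^2) = 1.143341 / 0.324316 = 3.525392.
  gamma(1) = phi_1 gamma(0) + c_1 = (0.822)(3.525392) + (0.083) = 2.980872.
Therefore gamma(1) = 2.9809 (to 4 decimal places).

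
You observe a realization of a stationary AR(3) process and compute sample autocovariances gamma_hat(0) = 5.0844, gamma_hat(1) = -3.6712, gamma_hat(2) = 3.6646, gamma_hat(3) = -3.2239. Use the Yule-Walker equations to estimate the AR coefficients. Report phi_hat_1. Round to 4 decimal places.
\hat\phi_{1} = -0.3900

The Yule-Walker equations for an AR(p) process read, in matrix form,
  Gamma_p phi = r_p,   with   (Gamma_p)_{ij} = gamma(|i - j|),
                       (r_p)_i = gamma(i),   i,j = 1..p.
Substitute the sample gammas (Toeplitz matrix and right-hand side of size 3):
  Gamma_p = [[5.0844, -3.6712, 3.6646], [-3.6712, 5.0844, -3.6712], [3.6646, -3.6712, 5.0844]]
  r_p     = [-3.6712, 3.6646, -3.2239]
Written out (R1..R3):
  (R1) 5.0844 phi_1 - 3.6712 phi_2 + 3.6646 phi_3 = -3.6712
  (R2) -3.6712 phi_1 + 5.0844 phi_2 - 3.6712 phi_3 = 3.6646
  (R3) 3.6646 phi_1 - 3.6712 phi_2 + 5.0844 phi_3 = -3.2239
Gaussian elimination:
  R2 <- R2 - (-3.6712/5.0844) R1 = R2 - (-0.722052) R1:  2.433604 phi_2 - 1.025169 phi_3 = 1.013804
  R3 <- R3 - (3.6646/5.0844) R1 = R3 - (0.720754) R1:  -1.025169 phi_2 + 2.443126 phi_3 = -0.577869
  R3 <- R3 - (-1.025169/2.433604) R2 = R3 - (-0.421256) R2:  2.011268 phi_3 = -0.150799
Back-substitution:
  phi_hat_3 = -0.150799 / 2.011268 = -0.074977
  phi_hat_2 = (1.013804 - (-1.025169)(-0.074977)) / 2.433604 = 0.385001
  phi_hat_1 = (-3.6712 - (-3.6712)(0.385001) - (3.6646)(-0.074977)) / 5.0844 = -0.390021
So phi_hat = [-0.3900, 0.3850, -0.0750].
Therefore phi_hat_1 = -0.3900.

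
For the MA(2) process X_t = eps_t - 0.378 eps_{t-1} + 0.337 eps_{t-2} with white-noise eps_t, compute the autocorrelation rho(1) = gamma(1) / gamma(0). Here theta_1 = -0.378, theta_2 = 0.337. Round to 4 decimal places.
\rho(1) = -0.4022

For an MA(q) process with theta_0 = 1, the autocovariance is
  gamma(k) = sigma^2 * sum_{i=0..q-k} theta_i * theta_{i+k},
and rho(k) = gamma(k) / gamma(0). Sigma^2 cancels.
  numerator   = (1)*(-0.378) + (-0.378)*(0.337) = -0.505386.
  denominator = (1)^2 + (-0.378)^2 + (0.337)^2 = 1.256453.
  rho(1) = -0.505386 / 1.256453 = -0.4022.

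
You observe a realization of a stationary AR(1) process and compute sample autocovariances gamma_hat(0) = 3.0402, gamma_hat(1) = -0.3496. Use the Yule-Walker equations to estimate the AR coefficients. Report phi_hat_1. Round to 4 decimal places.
\hat\phi_{1} = -0.1150

The Yule-Walker equations for an AR(p) process read, in matrix form,
  Gamma_p phi = r_p,   with   (Gamma_p)_{ij} = gamma(|i - j|),
                       (r_p)_i = gamma(i),   i,j = 1..p.
Substitute the sample gammas (Toeplitz matrix and right-hand side of size 1):
  Gamma_p = [[3.0402]]
  r_p     = [-0.3496]
With p = 1 this is the single equation gamma(0) phi_1 = gamma(1):
  phi_hat_1 = gamma(1) / gamma(0) = -0.3496 / 3.0402 = -0.1150.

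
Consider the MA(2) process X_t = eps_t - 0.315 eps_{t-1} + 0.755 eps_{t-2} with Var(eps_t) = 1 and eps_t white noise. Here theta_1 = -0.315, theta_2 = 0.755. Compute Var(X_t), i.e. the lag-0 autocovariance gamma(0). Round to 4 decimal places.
\gamma(0) = 1.6693

For an MA(q) process X_t = eps_t + sum_i theta_i eps_{t-i} with
Var(eps_t) = sigma^2, the variance is
  gamma(0) = sigma^2 * (1 + sum_i theta_i^2).
  sum_i theta_i^2 = (-0.315)^2 + (0.755)^2 = 0.099225 + 0.570025 = 0.66925.
  gamma(0) = 1 * (1 + 0.66925) = 1 * 1.66925 = 1.66925, which rounds to 1.6693.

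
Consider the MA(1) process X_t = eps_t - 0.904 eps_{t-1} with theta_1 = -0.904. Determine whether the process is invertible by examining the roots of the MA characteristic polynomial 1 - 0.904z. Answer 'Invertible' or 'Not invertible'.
\text{Invertible}

The MA(q) characteristic polynomial is P(z) = 1 - 0.904z.
Invertibility requires all roots to lie outside the unit circle, i.e. |z| > 1 for every root.
This is linear in z: 1 + (-0.904) z = 0  =>  z = -1/(-0.904) = 1.106195,  |z| = 1.106195.
Moduli of all roots: 1.1062.
All moduli strictly greater than 1? Yes.
Verdict: Invertible.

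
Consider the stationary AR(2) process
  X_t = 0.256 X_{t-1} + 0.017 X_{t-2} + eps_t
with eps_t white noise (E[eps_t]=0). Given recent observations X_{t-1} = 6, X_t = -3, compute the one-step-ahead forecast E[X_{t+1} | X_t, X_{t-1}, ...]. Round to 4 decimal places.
E[X_{t+1} \mid \mathcal F_t] = -0.6660

For an AR(p) model X_t = c + sum_i phi_i X_{t-i} + eps_t, the
one-step-ahead conditional mean is
  E[X_{t+1} | X_t, ...] = c + sum_i phi_i X_{t+1-i}.
Substitute known values:
  E[X_{t+1} | ...] = (0.256) * (-3) + (0.017) * (6)
                   = -0.6660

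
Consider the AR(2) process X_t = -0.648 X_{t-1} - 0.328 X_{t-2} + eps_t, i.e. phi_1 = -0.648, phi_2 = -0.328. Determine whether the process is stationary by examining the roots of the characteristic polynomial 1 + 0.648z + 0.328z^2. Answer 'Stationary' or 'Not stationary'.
\text{Stationary}

The AR(p) characteristic polynomial is P(z) = 1 + 0.648z + 0.328z^2.
Stationarity requires all roots to lie outside the unit circle, i.e. |z| > 1 for every root.
Set 1 + (0.648) z + (0.328) z^2 = 0, i.e. a z^2 + b z + c = 0 with a = 0.328, b = 0.648, c = 1.
Discriminant D = b^2 - 4ac = (0.648)^2 - 4*(0.328)*1 = 0.419904 - (1.312) = -0.892096.
D < 0, so the roots are the complex-conjugate pair z = (-b +/- i sqrt(-D)) / (2a) = -0.9878 +/- 1.4398i.
For a conjugate pair |z|^2 = z * conj(z) = (product of roots) = c/a = 1/(0.328) = 3.04878, so |z| = sqrt(3.04878) = 1.7461 for both roots.
Moduli of all roots: 1.7461, 1.7461.
All moduli strictly greater than 1? Yes.
Verdict: Stationary.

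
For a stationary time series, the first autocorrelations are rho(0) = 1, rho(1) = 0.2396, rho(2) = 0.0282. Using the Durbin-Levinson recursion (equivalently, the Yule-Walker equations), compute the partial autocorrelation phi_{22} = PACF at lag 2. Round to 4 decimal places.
\phi_{22} = -0.0310

The PACF at lag k is phi_{kk}, the last component of the solution
to the Yule-Walker system G_k phi = r_k where
  (G_k)_{ij} = rho(|i - j|), (r_k)_i = rho(i), i,j = 1..k.
Equivalently, Durbin-Levinson gives phi_{kk} iteratively:
  phi_{11} = rho(1)
  phi_{kk} = [rho(k) - sum_{j=1..k-1} phi_{k-1,j} rho(k-j)]
            / [1 - sum_{j=1..k-1} phi_{k-1,j} rho(j)],
  phi_{k,j} = phi_{k-1,j} - phi_{kk} phi_{k-1,k-j},  j = 1..k-1.
Step k = 1:
  phi_11 = rho(1) = 0.2396.
Step k = 2:
  phi_22 = [rho(2) - phi_11 rho(1)] / [1 - phi_11 rho(1)] = [0.0282 - (0.2396)(0.2396)] / [1 - (0.2396)(0.2396)]
         = -0.02920816 / 0.94259184 = -0.031.
Therefore phi_{22} = -0.0310.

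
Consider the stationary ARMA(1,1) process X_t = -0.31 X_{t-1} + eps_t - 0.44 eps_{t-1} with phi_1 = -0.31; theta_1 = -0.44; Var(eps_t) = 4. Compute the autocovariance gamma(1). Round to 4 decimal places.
\gamma(1) = -3.7717

Multiply the model equation by X_{t-k} and take expectations. With theta_0 = psi_0 = 1 and psi_j the MA(infinity) weights, this gives
  gamma(k) - sum_i phi_i gamma(k-i) = c_k,
  c_k = sigma^2 * sum_{j=k..q} theta_j psi_{j-k}   (c_k = 0 for k > q),
using gamma(-m) = gamma(m).
psi-weights needed (psi_j = theta_j + sum_i phi_i psi_{j-i}):
  psi_1 = theta_1 + phi_1 = -0.44 + (-0.31) = -0.75
Right-hand sides:
  c_0 = sigma^2 (1 + theta_1 psi_1) = 4 * (1 + (-0.44)(-0.75)) = 4 * 1.33 = 5.32
  c_1 = sigma^2 theta_1 = 4 * (-0.44) = -1.76
  c_2 = 0
Equations for k = 0 and k = 1 (AR order 1):
  gamma(0) = phi_1 gamma(1) + c_0
  gamma(1) = phi_1 gamma(0) + c_1
Substituting the second into the first: gamma(0) (1 - phi_1^2) = c_0 + phi_1 c_1, so
  gamma(0) = (c_0 + phi_1 c_1) / (1 - phi_1^2) = (5.32 + (-0.31)(-1.76)) / (1 - (-0.31)^2) = 5.8656 / 0.9039 = 6.489213.
  gamma(1) = phi_1 gamma(0) + c_1 = (-0.31)(6.489213) + (-1.76) = -3.771656.
Therefore gamma(1) = -3.7717 (to 4 decimal places).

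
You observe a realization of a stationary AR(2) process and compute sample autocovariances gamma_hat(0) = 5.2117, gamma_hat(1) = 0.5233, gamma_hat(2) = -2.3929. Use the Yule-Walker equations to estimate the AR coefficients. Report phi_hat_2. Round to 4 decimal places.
\hat\phi_{2} = -0.4740

The Yule-Walker equations for an AR(p) process read, in matrix form,
  Gamma_p phi = r_p,   with   (Gamma_p)_{ij} = gamma(|i - j|),
                       (r_p)_i = gamma(i),   i,j = 1..p.
Substitute the sample gammas (Toeplitz matrix and right-hand side of size 2):
  Gamma_p = [[5.2117, 0.5233], [0.5233, 5.2117]]
  r_p     = [0.5233, -2.3929]
Written out:
  5.2117 phi_1 + 0.5233 phi_2 = 0.5233
  0.5233 phi_1 + 5.2117 phi_2 = -2.3929
Solve by Cramer's rule:
  det = gamma(0)^2 - gamma(1)^2 = (5.2117)^2 - (0.5233)^2 = 27.16181689 - 0.27384289 = 26.887974
  phi_hat_1 = [gamma(1) gamma(0) - gamma(1) gamma(2)] / det = [(0.5233)(5.2117) - (0.5233)(-2.3929)] / 26.887974 = 3.97948718 / 26.887974 = 0.148
  phi_hat_2 = [gamma(0) gamma(2) - gamma(1)^2] / det = [(5.2117)(-2.3929) - (0.5233)^2] / 26.887974 = -12.74491982 / 26.887974 = -0.474
So phi_hat = [0.1480, -0.4740].
Therefore phi_hat_2 = -0.4740.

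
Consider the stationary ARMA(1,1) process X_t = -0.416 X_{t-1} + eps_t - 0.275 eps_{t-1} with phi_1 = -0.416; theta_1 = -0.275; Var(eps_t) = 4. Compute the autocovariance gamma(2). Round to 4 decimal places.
\gamma(2) = 1.5495

Multiply the model equation by X_{t-k} and take expectations. With theta_0 = psi_0 = 1 and psi_j the MA(infinity) weights, this gives
  gamma(k) - sum_i phi_i gamma(k-i) = c_k,
  c_k = sigma^2 * sum_{j=k..q} theta_j psi_{j-k}   (c_k = 0 for k > q),
using gamma(-m) = gamma(m).
psi-weights needed (psi_j = theta_j + sum_i phi_i psi_{j-i}):
  psi_1 = theta_1 + phi_1 = -0.275 + (-0.416) = -0.691
Right-hand sides:
  c_0 = sigma^2 (1 + theta_1 psi_1) = 4 * (1 + (-0.275)(-0.691)) = 4 * 1.190025 = 4.7601
  c_1 = sigma^2 theta_1 = 4 * (-0.275) = -1.1
  c_2 = 0
Equations for k = 0 and k = 1 (AR order 1):
  gamma(0) = phi_1 gamma(1) + c_0
  gamma(1) = phi_1 gamma(0) + c_1
Substituting the second into the first: gamma(0) (1 - phi_1^2) = c_0 + phi_1 c_1, so
  gamma(0) = (c_0 + phi_1 c_1) / (1 - phi_1^2) = (4.7601 + (-0.416)(-1.1)) / (1 - (-0.416)^2) = 5.2177 / 0.826944 = 6.309617.
  gamma(1) = phi_1 gamma(0) + c_1 = (-0.416)(6.309617) + (-1.1) = -3.724801.
For k = 2 (> q): gamma(2) = phi_1 gamma(1) = (-0.416)(-3.724801) = 1.549517.
Therefore gamma(2) = 1.5495 (to 4 decimal places).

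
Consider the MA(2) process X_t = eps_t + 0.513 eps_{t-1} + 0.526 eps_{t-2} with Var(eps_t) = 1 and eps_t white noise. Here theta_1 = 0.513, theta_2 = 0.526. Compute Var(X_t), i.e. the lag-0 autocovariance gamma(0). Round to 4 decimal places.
\gamma(0) = 1.5398

For an MA(q) process X_t = eps_t + sum_i theta_i eps_{t-i} with
Var(eps_t) = sigma^2, the variance is
  gamma(0) = sigma^2 * (1 + sum_i theta_i^2).
  sum_i theta_i^2 = (0.513)^2 + (0.526)^2 = 0.263169 + 0.276676 = 0.539845.
  gamma(0) = 1 * (1 + 0.539845) = 1 * 1.539845 = 1.539845, which rounds to 1.5398.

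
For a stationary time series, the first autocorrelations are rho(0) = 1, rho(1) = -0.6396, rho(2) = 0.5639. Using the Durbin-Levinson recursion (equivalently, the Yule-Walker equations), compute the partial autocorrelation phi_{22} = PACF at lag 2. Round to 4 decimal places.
\phi_{22} = 0.2620

The PACF at lag k is phi_{kk}, the last component of the solution
to the Yule-Walker system G_k phi = r_k where
  (G_k)_{ij} = rho(|i - j|), (r_k)_i = rho(i), i,j = 1..k.
Equivalently, Durbin-Levinson gives phi_{kk} iteratively:
  phi_{11} = rho(1)
  phi_{kk} = [rho(k) - sum_{j=1..k-1} phi_{k-1,j} rho(k-j)]
            / [1 - sum_{j=1..k-1} phi_{k-1,j} rho(j)],
  phi_{k,j} = phi_{k-1,j} - phi_{kk} phi_{k-1,k-j},  j = 1..k-1.
Step k = 1:
  phi_11 = rho(1) = -0.6396.
Step k = 2:
  phi_22 = [rho(2) - phi_11 rho(1)] / [1 - phi_11 rho(1)] = [0.5639 - (-0.6396)(-0.6396)] / [1 - (-0.6396)(-0.6396)]
         = 0.15481184 / 0.59091184 = 0.262.
Therefore phi_{22} = 0.2620.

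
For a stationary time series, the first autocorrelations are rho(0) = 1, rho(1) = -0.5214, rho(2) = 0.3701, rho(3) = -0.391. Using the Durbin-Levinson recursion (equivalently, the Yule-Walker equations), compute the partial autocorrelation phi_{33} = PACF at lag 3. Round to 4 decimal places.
\phi_{33} = -0.2150

The PACF at lag k is phi_{kk}, the last component of the solution
to the Yule-Walker system G_k phi = r_k where
  (G_k)_{ij} = rho(|i - j|), (r_k)_i = rho(i), i,j = 1..k.
Equivalently, Durbin-Levinson gives phi_{kk} iteratively:
  phi_{11} = rho(1)
  phi_{kk} = [rho(k) - sum_{j=1..k-1} phi_{k-1,j} rho(k-j)]
            / [1 - sum_{j=1..k-1} phi_{k-1,j} rho(j)],
  phi_{k,j} = phi_{k-1,j} - phi_{kk} phi_{k-1,k-j},  j = 1..k-1.
Step k = 1:
  phi_11 = rho(1) = -0.5214.
Step k = 2:
  phi_22 = [rho(2) - phi_11 rho(1)] / [1 - phi_11 rho(1)] = [0.3701 - (-0.5214)(-0.5214)] / [1 - (-0.5214)(-0.5214)]
         = 0.09824204 / 0.72814204 = 0.134922.
  Update: phi_21 = phi_11 - phi_22 phi_11 = -0.5214 - (0.134922)(-0.5214) = -0.451052.
Step k = 3:
  phi_33 = [rho(3) - phi_21 rho(2) - phi_22 rho(1)] / [1 - phi_21 rho(1) - phi_22 rho(2)]
    numerator   = -0.391 - (-0.451052)(0.3701) - (0.134922)(-0.5214) = -0.1537176
    denominator = 1 - (-0.451052)(-0.5214) - (0.134922)(0.3701) = 0.71488707
  phi_33 = -0.1537176 / 0.71488707 = -0.215.
Therefore phi_{33} = -0.2150.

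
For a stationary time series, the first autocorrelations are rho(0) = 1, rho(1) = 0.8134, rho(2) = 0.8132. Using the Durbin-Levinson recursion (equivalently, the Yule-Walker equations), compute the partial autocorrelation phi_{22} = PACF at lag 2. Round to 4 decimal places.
\phi_{22} = 0.4480

The PACF at lag k is phi_{kk}, the last component of the solution
to the Yule-Walker system G_k phi = r_k where
  (G_k)_{ij} = rho(|i - j|), (r_k)_i = rho(i), i,j = 1..k.
Equivalently, Durbin-Levinson gives phi_{kk} iteratively:
  phi_{11} = rho(1)
  phi_{kk} = [rho(k) - sum_{j=1..k-1} phi_{k-1,j} rho(k-j)]
            / [1 - sum_{j=1..k-1} phi_{k-1,j} rho(j)],
  phi_{k,j} = phi_{k-1,j} - phi_{kk} phi_{k-1,k-j},  j = 1..k-1.
Step k = 1:
  phi_11 = rho(1) = 0.8134.
Step k = 2:
  phi_22 = [rho(2) - phi_11 rho(1)] / [1 - phi_11 rho(1)] = [0.8132 - (0.8134)(0.8134)] / [1 - (0.8134)(0.8134)]
         = 0.15158044 / 0.33838044 = 0.448.
Therefore phi_{22} = 0.4480.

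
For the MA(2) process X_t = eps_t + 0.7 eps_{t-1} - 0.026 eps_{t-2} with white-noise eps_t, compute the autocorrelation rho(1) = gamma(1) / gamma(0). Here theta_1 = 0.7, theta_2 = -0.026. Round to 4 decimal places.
\rho(1) = 0.4574

For an MA(q) process with theta_0 = 1, the autocovariance is
  gamma(k) = sigma^2 * sum_{i=0..q-k} theta_i * theta_{i+k},
and rho(k) = gamma(k) / gamma(0). Sigma^2 cancels.
  numerator   = (1)*(0.7) + (0.7)*(-0.026) = 0.6818.
  denominator = (1)^2 + (0.7)^2 + (-0.026)^2 = 1.490676.
  rho(1) = 0.6818 / 1.490676 = 0.4574.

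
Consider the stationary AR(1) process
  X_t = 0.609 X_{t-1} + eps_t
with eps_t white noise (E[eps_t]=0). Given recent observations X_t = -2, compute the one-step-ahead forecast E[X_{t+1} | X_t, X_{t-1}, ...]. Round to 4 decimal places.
E[X_{t+1} \mid \mathcal F_t] = -1.2180

For an AR(p) model X_t = c + sum_i phi_i X_{t-i} + eps_t, the
one-step-ahead conditional mean is
  E[X_{t+1} | X_t, ...] = c + sum_i phi_i X_{t+1-i}.
Substitute known values:
  E[X_{t+1} | ...] = (0.609) * (-2)
                   = -1.2180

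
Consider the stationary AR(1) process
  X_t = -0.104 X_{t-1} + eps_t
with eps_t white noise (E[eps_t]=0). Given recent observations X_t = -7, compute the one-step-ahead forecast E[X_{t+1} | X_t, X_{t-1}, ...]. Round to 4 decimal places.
E[X_{t+1} \mid \mathcal F_t] = 0.7280

For an AR(p) model X_t = c + sum_i phi_i X_{t-i} + eps_t, the
one-step-ahead conditional mean is
  E[X_{t+1} | X_t, ...] = c + sum_i phi_i X_{t+1-i}.
Substitute known values:
  E[X_{t+1} | ...] = (-0.104) * (-7)
                   = 0.7280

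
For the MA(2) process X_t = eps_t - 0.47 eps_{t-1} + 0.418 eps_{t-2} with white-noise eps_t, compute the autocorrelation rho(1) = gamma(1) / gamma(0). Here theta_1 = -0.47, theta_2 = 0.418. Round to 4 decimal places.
\rho(1) = -0.4775

For an MA(q) process with theta_0 = 1, the autocovariance is
  gamma(k) = sigma^2 * sum_{i=0..q-k} theta_i * theta_{i+k},
and rho(k) = gamma(k) / gamma(0). Sigma^2 cancels.
  numerator   = (1)*(-0.47) + (-0.47)*(0.418) = -0.66646.
  denominator = (1)^2 + (-0.47)^2 + (0.418)^2 = 1.395624.
  rho(1) = -0.66646 / 1.395624 = -0.4775.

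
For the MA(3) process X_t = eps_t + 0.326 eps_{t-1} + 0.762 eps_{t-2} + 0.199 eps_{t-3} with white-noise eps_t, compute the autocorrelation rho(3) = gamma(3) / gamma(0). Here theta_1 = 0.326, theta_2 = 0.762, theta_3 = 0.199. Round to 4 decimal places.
\rho(3) = 0.1153

For an MA(q) process with theta_0 = 1, the autocovariance is
  gamma(k) = sigma^2 * sum_{i=0..q-k} theta_i * theta_{i+k},
and rho(k) = gamma(k) / gamma(0). Sigma^2 cancels.
  numerator   = (1)*(0.199) = 0.199.
  denominator = (1)^2 + (0.326)^2 + (0.762)^2 + (0.199)^2 = 1.726521.
  rho(3) = 0.199 / 1.726521 = 0.1153.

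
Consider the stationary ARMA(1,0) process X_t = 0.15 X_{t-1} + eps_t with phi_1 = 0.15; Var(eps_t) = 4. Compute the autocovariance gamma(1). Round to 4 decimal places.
\gamma(1) = 0.6138

Multiply the model equation by X_{t-k} and take expectations. With theta_0 = psi_0 = 1 and psi_j the MA(infinity) weights, this gives
  gamma(k) - sum_i phi_i gamma(k-i) = c_k,
  c_k = sigma^2 * sum_{j=k..q} theta_j psi_{j-k}   (c_k = 0 for k > q),
using gamma(-m) = gamma(m).
Pure AR (q = 0): c_0 = sigma^2 = 4, c_k = 0 for k >= 1.
Equations for k = 0 and k = 1 (AR order 1):
  gamma(0) = phi_1 gamma(1) + c_0
  gamma(1) = phi_1 gamma(0) + c_1
Substituting the second into the first: gamma(0) (1 - phi_1^2) = c_0 + phi_1 c_1, so
  gamma(0) = c_0 / (1 - phi_1^2) = 4 / (1 - (0.15)^2) = 4 / 0.9775 = 4.092072.
  gamma(1) = phi_1 gamma(0) = (0.15)(4.092072) = 0.613811.
Therefore gamma(1) = 0.6138 (to 4 decimal places).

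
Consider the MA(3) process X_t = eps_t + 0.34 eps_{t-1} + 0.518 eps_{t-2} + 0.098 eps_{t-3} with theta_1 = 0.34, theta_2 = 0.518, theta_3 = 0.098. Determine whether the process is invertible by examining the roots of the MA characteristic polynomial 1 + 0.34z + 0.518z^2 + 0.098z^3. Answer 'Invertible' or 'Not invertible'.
\text{Invertible}

The MA(q) characteristic polynomial is P(z) = 1 + 0.34z + 0.518z^2 + 0.098z^3.
Invertibility requires all roots to lie outside the unit circle, i.e. |z| > 1 for every root.
Degree 3: look for a simple real root z0 first, then factor out (1 - z/z0) and solve the remaining quadratic.
Testing z0 = -5: P(-5) = 1 + (0.34)(-5) + (0.518)(-5)^2 + (0.098)(-5)^3
  = 1 + (-1.7) + (12.95) + (-12.25) = 0.  So z_0 = -5 is a root, |z_0| = 5.
Divide out the factor (1 + 0.2 z) = (1 - z/z0) (since 1/z0 = -0.2):
  P(z) = (1 + 0.2 z)(1 + (0.14) z + (0.49) z^2)
  [check: z-coef 0.14 - (-0.2) = 0.34; z^2-coef 0.49 - (-0.2)(0.14) = 0.518; z^3-coef -(-0.2)(0.49) = 0.098.]
Remaining roots from the quadratic factor 1 + (0.14) z + (0.49) z^2:
  Set 1 + (0.14) z + (0.49) z^2 = 0, i.e. a z^2 + b z + c = 0 with a = 0.49, b = 0.14, c = 1.
  Discriminant D = b^2 - 4ac = (0.14)^2 - 4*(0.49)*1 = 0.0196 - (1.96) = -1.9404.
  D < 0, so the roots are the complex-conjugate pair z = (-b +/- i sqrt(-D)) / (2a) = -0.1429 +/- 1.4214i.
  For a conjugate pair |z|^2 = z * conj(z) = (product of roots) = c/a = 1/(0.49) = 2.040816, so |z| = sqrt(2.040816) = 1.4286 for both roots.
Moduli of all roots: 5.0000, 1.4286, 1.4286.
All moduli strictly greater than 1? Yes.
Verdict: Invertible.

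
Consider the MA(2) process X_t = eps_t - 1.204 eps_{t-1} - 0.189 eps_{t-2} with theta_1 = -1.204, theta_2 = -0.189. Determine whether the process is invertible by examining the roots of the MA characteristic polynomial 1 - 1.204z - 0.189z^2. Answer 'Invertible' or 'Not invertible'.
\text{Not invertible}

The MA(q) characteristic polynomial is P(z) = 1 - 1.204z - 0.189z^2.
Invertibility requires all roots to lie outside the unit circle, i.e. |z| > 1 for every root.
Set 1 + (-1.204) z + (-0.189) z^2 = 0, i.e. a z^2 + b z + c = 0 with a = -0.189, b = -1.204, c = 1.
Discriminant D = b^2 - 4ac = (-1.204)^2 - 4*(-0.189)*1 = 1.449616 - (-0.756) = 2.205616.
D >= 0, so the roots are real: z = (-b +/- sqrt(D)) / (2a) = (1.204 +/- 1.485132) / (-0.378).
  z_1 = (1.204 + 1.485132) / (-0.378) = -7.1141,   |z_1| = 7.1141.
  z_2 = (1.204 - 1.485132) / (-0.378) = 0.7437,   |z_2| = 0.7437.
Moduli of all roots: 7.1141, 0.7437.
All moduli strictly greater than 1? No.
Verdict: Not invertible.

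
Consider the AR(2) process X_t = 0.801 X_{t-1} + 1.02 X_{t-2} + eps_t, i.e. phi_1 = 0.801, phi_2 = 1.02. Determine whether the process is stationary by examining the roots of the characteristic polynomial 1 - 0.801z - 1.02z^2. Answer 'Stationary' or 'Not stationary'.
\text{Not stationary}

The AR(p) characteristic polynomial is P(z) = 1 - 0.801z - 1.02z^2.
Stationarity requires all roots to lie outside the unit circle, i.e. |z| > 1 for every root.
Set 1 + (-0.801) z + (-1.02) z^2 = 0, i.e. a z^2 + b z + c = 0 with a = -1.02, b = -0.801, c = 1.
Discriminant D = b^2 - 4ac = (-0.801)^2 - 4*(-1.02)*1 = 0.641601 - (-4.08) = 4.721601.
D >= 0, so the roots are real: z = (-b +/- sqrt(D)) / (2a) = (0.801 +/- 2.172925) / (-2.04).
  z_1 = (0.801 + 2.172925) / (-2.04) = -1.4578,   |z_1| = 1.4578.
  z_2 = (0.801 - 2.172925) / (-2.04) = 0.6725,   |z_2| = 0.6725.
Moduli of all roots: 1.4578, 0.6725.
All moduli strictly greater than 1? No.
Verdict: Not stationary.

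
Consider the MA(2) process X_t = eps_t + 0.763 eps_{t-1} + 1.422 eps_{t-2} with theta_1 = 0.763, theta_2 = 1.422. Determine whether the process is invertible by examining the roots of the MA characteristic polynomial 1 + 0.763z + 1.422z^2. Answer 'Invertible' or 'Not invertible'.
\text{Not invertible}

The MA(q) characteristic polynomial is P(z) = 1 + 0.763z + 1.422z^2.
Invertibility requires all roots to lie outside the unit circle, i.e. |z| > 1 for every root.
Set 1 + (0.763) z + (1.422) z^2 = 0, i.e. a z^2 + b z + c = 0 with a = 1.422, b = 0.763, c = 1.
Discriminant D = b^2 - 4ac = (0.763)^2 - 4*(1.422)*1 = 0.582169 - (5.688) = -5.105831.
D < 0, so the roots are the complex-conjugate pair z = (-b +/- i sqrt(-D)) / (2a) = -0.2683 +/- 0.7945i.
For a conjugate pair |z|^2 = z * conj(z) = (product of roots) = c/a = 1/(1.422) = 0.703235, so |z| = sqrt(0.703235) = 0.8386 for both roots.
Moduli of all roots: 0.8386, 0.8386.
All moduli strictly greater than 1? No.
Verdict: Not invertible.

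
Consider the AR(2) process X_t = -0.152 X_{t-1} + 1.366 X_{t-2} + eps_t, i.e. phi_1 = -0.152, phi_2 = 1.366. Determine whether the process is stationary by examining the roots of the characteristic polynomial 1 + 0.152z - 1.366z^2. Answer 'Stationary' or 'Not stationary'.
\text{Not stationary}

The AR(p) characteristic polynomial is P(z) = 1 + 0.152z - 1.366z^2.
Stationarity requires all roots to lie outside the unit circle, i.e. |z| > 1 for every root.
Set 1 + (0.152) z + (-1.366) z^2 = 0, i.e. a z^2 + b z + c = 0 with a = -1.366, b = 0.152, c = 1.
Discriminant D = b^2 - 4ac = (0.152)^2 - 4*(-1.366)*1 = 0.023104 - (-5.464) = 5.487104.
D >= 0, so the roots are real: z = (-b +/- sqrt(D)) / (2a) = (-0.152 +/- 2.342457) / (-2.732).
  z_1 = (-0.152 + 2.342457) / (-2.732) = -0.8018,   |z_1| = 0.8018.
  z_2 = (-0.152 - 2.342457) / (-2.732) = 0.9131,   |z_2| = 0.9131.
Moduli of all roots: 0.8018, 0.9131.
All moduli strictly greater than 1? No.
Verdict: Not stationary.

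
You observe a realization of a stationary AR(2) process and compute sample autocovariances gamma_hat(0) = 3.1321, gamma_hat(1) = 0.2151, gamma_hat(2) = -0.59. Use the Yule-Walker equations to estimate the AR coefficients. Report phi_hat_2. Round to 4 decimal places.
\hat\phi_{2} = -0.1940

The Yule-Walker equations for an AR(p) process read, in matrix form,
  Gamma_p phi = r_p,   with   (Gamma_p)_{ij} = gamma(|i - j|),
                       (r_p)_i = gamma(i),   i,j = 1..p.
Substitute the sample gammas (Toeplitz matrix and right-hand side of size 2):
  Gamma_p = [[3.1321, 0.2151], [0.2151, 3.1321]]
  r_p     = [0.2151, -0.59]
Written out:
  3.1321 phi_1 + 0.2151 phi_2 = 0.2151
  0.2151 phi_1 + 3.1321 phi_2 = -0.59
Solve by Cramer's rule:
  det = gamma(0)^2 - gamma(1)^2 = (3.1321)^2 - (0.2151)^2 = 9.81005041 - 0.04626801 = 9.7637824
  phi_hat_1 = [gamma(1) gamma(0) - gamma(1) gamma(2)] / det = [(0.2151)(3.1321) - (0.2151)(-0.59)] / 9.7637824 = 0.80062371 / 9.7637824 = 0.082
  phi_hat_2 = [gamma(0) gamma(2) - gamma(1)^2] / det = [(3.1321)(-0.59) - (0.2151)^2] / 9.7637824 = -1.89420701 / 9.7637824 = -0.194
So phi_hat = [0.0820, -0.1940].
Therefore phi_hat_2 = -0.1940.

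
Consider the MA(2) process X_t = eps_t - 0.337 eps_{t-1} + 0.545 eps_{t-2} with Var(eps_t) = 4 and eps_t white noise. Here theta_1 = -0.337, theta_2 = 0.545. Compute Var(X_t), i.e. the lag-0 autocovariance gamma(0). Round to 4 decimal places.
\gamma(0) = 5.6424

For an MA(q) process X_t = eps_t + sum_i theta_i eps_{t-i} with
Var(eps_t) = sigma^2, the variance is
  gamma(0) = sigma^2 * (1 + sum_i theta_i^2).
  sum_i theta_i^2 = (-0.337)^2 + (0.545)^2 = 0.113569 + 0.297025 = 0.410594.
  gamma(0) = 4 * (1 + 0.410594) = 4 * 1.410594 = 5.642376, which rounds to 5.6424.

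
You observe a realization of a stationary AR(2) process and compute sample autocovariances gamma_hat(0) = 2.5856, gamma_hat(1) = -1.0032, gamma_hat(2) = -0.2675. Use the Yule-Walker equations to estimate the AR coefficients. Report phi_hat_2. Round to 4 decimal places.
\hat\phi_{2} = -0.2990

The Yule-Walker equations for an AR(p) process read, in matrix form,
  Gamma_p phi = r_p,   with   (Gamma_p)_{ij} = gamma(|i - j|),
                       (r_p)_i = gamma(i),   i,j = 1..p.
Substitute the sample gammas (Toeplitz matrix and right-hand side of size 2):
  Gamma_p = [[2.5856, -1.0032], [-1.0032, 2.5856]]
  r_p     = [-1.0032, -0.2675]
Written out:
  2.5856 phi_1 - 1.0032 phi_2 = -1.0032
  -1.0032 phi_1 + 2.5856 phi_2 = -0.2675
Solve by Cramer's rule:
  det = gamma(0)^2 - gamma(1)^2 = (2.5856)^2 - (-1.0032)^2 = 6.68532736 - 1.00641024 = 5.67891712
  phi_hat_1 = [gamma(1) gamma(0) - gamma(1) gamma(2)] / det = [(-1.0032)(2.5856) - (-1.0032)(-0.2675)] / 5.67891712 = -2.86222992 / 5.67891712 = -0.504
  phi_hat_2 = [gamma(0) gamma(2) - gamma(1)^2] / det = [(2.5856)(-0.2675) - (-1.0032)^2] / 5.67891712 = -1.69805824 / 5.67891712 = -0.299
So phi_hat = [-0.5040, -0.2990].
Therefore phi_hat_2 = -0.2990.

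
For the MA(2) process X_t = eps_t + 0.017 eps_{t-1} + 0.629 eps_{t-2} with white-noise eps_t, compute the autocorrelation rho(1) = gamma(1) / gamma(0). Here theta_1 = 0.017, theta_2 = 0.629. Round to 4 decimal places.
\rho(1) = 0.0198

For an MA(q) process with theta_0 = 1, the autocovariance is
  gamma(k) = sigma^2 * sum_{i=0..q-k} theta_i * theta_{i+k},
and rho(k) = gamma(k) / gamma(0). Sigma^2 cancels.
  numerator   = (1)*(0.017) + (0.017)*(0.629) = 0.027693.
  denominator = (1)^2 + (0.017)^2 + (0.629)^2 = 1.39593.
  rho(1) = 0.027693 / 1.39593 = 0.0198.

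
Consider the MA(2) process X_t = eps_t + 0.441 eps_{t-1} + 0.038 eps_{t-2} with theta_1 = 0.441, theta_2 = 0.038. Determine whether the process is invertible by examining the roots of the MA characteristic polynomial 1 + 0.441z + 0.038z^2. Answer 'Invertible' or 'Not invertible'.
\text{Invertible}

The MA(q) characteristic polynomial is P(z) = 1 + 0.441z + 0.038z^2.
Invertibility requires all roots to lie outside the unit circle, i.e. |z| > 1 for every root.
Set 1 + (0.441) z + (0.038) z^2 = 0, i.e. a z^2 + b z + c = 0 with a = 0.038, b = 0.441, c = 1.
Discriminant D = b^2 - 4ac = (0.441)^2 - 4*(0.038)*1 = 0.194481 - (0.152) = 0.042481.
D >= 0, so the roots are real: z = (-b +/- sqrt(D)) / (2a) = (-0.441 +/- 0.206109) / (0.076).
  z_1 = (-0.441 + 0.206109) / (0.076) = -3.0907,   |z_1| = 3.0907.
  z_2 = (-0.441 - 0.206109) / (0.076) = -8.5146,   |z_2| = 8.5146.
Moduli of all roots: 3.0907, 8.5146.
All moduli strictly greater than 1? Yes.
Verdict: Invertible.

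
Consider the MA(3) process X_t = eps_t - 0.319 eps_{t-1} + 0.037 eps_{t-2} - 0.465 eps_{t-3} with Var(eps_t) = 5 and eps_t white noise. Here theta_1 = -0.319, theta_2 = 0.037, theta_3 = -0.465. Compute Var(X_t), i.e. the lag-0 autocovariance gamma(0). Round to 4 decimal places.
\gamma(0) = 6.5968

For an MA(q) process X_t = eps_t + sum_i theta_i eps_{t-i} with
Var(eps_t) = sigma^2, the variance is
  gamma(0) = sigma^2 * (1 + sum_i theta_i^2).
  sum_i theta_i^2 = (-0.319)^2 + (0.037)^2 + (-0.465)^2 = 0.101761 + 0.001369 + 0.216225 = 0.319355.
  gamma(0) = 5 * (1 + 0.319355) = 5 * 1.319355 = 6.596775, which rounds to 6.5968.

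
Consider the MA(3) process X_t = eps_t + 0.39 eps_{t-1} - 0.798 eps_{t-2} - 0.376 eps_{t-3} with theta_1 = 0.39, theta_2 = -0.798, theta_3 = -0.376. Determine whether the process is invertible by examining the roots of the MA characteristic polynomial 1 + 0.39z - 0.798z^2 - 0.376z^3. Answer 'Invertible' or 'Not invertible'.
\text{Invertible}

The MA(q) characteristic polynomial is P(z) = 1 + 0.39z - 0.798z^2 - 0.376z^3.
Invertibility requires all roots to lie outside the unit circle, i.e. |z| > 1 for every root.
Degree 3: look for a simple real root z0 first, then factor out (1 - z/z0) and solve the remaining quadratic.
Testing z0 = -1.25: P(-1.25) = 1 + (0.39)(-1.25) + (-0.798)(-1.25)^2 + (-0.376)(-1.25)^3
  = 1 + (-0.4875) + (-1.246875) + (0.734375) = 0.  So z_0 = -1.25 is a root, |z_0| = 1.25.
Divide out the factor (1 + 0.8 z) = (1 - z/z0) (since 1/z0 = -0.8):
  P(z) = (1 + 0.8 z)(1 + (-0.41) z + (-0.47) z^2)
  [check: z-coef -0.41 - (-0.8) = 0.39; z^2-coef -0.47 - (-0.8)(-0.41) = -0.798; z^3-coef -(-0.8)(-0.47) = -0.376.]
Remaining roots from the quadratic factor 1 + (-0.41) z + (-0.47) z^2:
  Set 1 + (-0.41) z + (-0.47) z^2 = 0, i.e. a z^2 + b z + c = 0 with a = -0.47, b = -0.41, c = 1.
  Discriminant D = b^2 - 4ac = (-0.41)^2 - 4*(-0.47)*1 = 0.1681 - (-1.88) = 2.0481.
  D >= 0, so the roots are real: z = (-b +/- sqrt(D)) / (2a) = (0.41 +/- 1.431118) / (-0.94).
    z_1 = (0.41 + 1.431118) / (-0.94) = -1.9586,   |z_1| = 1.9586.
    z_2 = (0.41 - 1.431118) / (-0.94) = 1.0863,   |z_2| = 1.0863.
Moduli of all roots: 1.2500, 1.9586, 1.0863.
All moduli strictly greater than 1? Yes.
Verdict: Invertible.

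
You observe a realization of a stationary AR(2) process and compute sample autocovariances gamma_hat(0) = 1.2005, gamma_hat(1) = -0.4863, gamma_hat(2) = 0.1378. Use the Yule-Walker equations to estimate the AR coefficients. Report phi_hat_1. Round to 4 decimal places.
\hat\phi_{1} = -0.4290

The Yule-Walker equations for an AR(p) process read, in matrix form,
  Gamma_p phi = r_p,   with   (Gamma_p)_{ij} = gamma(|i - j|),
                       (r_p)_i = gamma(i),   i,j = 1..p.
Substitute the sample gammas (Toeplitz matrix and right-hand side of size 2):
  Gamma_p = [[1.2005, -0.4863], [-0.4863, 1.2005]]
  r_p     = [-0.4863, 0.1378]
Written out:
  1.2005 phi_1 - 0.4863 phi_2 = -0.4863
  -0.4863 phi_1 + 1.2005 phi_2 = 0.1378
Solve by Cramer's rule:
  det = gamma(0)^2 - gamma(1)^2 = (1.2005)^2 - (-0.4863)^2 = 1.44120025 - 0.23648769 = 1.20471256
  phi_hat_1 = [gamma(1) gamma(0) - gamma(1) gamma(2)] / det = [(-0.4863)(1.2005) - (-0.4863)(0.1378)] / 1.20471256 = -0.51679101 / 1.20471256 = -0.429
  phi_hat_2 = [gamma(0) gamma(2) - gamma(1)^2] / det = [(1.2005)(0.1378) - (-0.4863)^2] / 1.20471256 = -0.07105879 / 1.20471256 = -0.059
So phi_hat = [-0.4290, -0.0590].
Therefore phi_hat_1 = -0.4290.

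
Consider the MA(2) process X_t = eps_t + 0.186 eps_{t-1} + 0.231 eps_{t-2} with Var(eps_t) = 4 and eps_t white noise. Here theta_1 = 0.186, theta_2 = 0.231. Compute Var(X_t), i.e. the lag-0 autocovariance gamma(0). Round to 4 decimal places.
\gamma(0) = 4.3518

For an MA(q) process X_t = eps_t + sum_i theta_i eps_{t-i} with
Var(eps_t) = sigma^2, the variance is
  gamma(0) = sigma^2 * (1 + sum_i theta_i^2).
  sum_i theta_i^2 = (0.186)^2 + (0.231)^2 = 0.034596 + 0.053361 = 0.087957.
  gamma(0) = 4 * (1 + 0.087957) = 4 * 1.087957 = 4.351828, which rounds to 4.3518.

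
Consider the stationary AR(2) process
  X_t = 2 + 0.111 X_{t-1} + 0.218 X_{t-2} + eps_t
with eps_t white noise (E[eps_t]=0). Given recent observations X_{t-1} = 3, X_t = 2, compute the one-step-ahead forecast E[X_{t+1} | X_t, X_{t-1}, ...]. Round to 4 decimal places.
E[X_{t+1} \mid \mathcal F_t] = 2.8760

For an AR(p) model X_t = c + sum_i phi_i X_{t-i} + eps_t, the
one-step-ahead conditional mean is
  E[X_{t+1} | X_t, ...] = c + sum_i phi_i X_{t+1-i}.
Substitute known values:
  E[X_{t+1} | ...] = 2 + (0.111) * (2) + (0.218) * (3)
                   = 2.8760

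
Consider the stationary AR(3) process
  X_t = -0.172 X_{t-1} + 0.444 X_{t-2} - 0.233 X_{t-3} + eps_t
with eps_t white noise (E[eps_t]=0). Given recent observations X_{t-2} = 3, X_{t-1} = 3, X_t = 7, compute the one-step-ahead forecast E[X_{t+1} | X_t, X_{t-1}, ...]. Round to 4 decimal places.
E[X_{t+1} \mid \mathcal F_t] = -0.5710

For an AR(p) model X_t = c + sum_i phi_i X_{t-i} + eps_t, the
one-step-ahead conditional mean is
  E[X_{t+1} | X_t, ...] = c + sum_i phi_i X_{t+1-i}.
Substitute known values:
  E[X_{t+1} | ...] = (-0.172) * (7) + (0.444) * (3) + (-0.233) * (3)
                   = -0.5710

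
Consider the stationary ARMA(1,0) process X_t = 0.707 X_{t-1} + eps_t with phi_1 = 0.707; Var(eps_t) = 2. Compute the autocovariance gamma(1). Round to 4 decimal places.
\gamma(1) = 2.8271

Multiply the model equation by X_{t-k} and take expectations. With theta_0 = psi_0 = 1 and psi_j the MA(infinity) weights, this gives
  gamma(k) - sum_i phi_i gamma(k-i) = c_k,
  c_k = sigma^2 * sum_{j=k..q} theta_j psi_{j-k}   (c_k = 0 for k > q),
using gamma(-m) = gamma(m).
Pure AR (q = 0): c_0 = sigma^2 = 2, c_k = 0 for k >= 1.
Equations for k = 0 and k = 1 (AR order 1):
  gamma(0) = phi_1 gamma(1) + c_0
  gamma(1) = phi_1 gamma(0) + c_1
Substituting the second into the first: gamma(0) (1 - phi_1^2) = c_0 + phi_1 c_1, so
  gamma(0) = c_0 / (1 - phi_1^2) = 2 / (1 - (0.707)^2) = 2 / 0.500151 = 3.998792.
  gamma(1) = phi_1 gamma(0) = (0.707)(3.998792) = 2.827146.
Therefore gamma(1) = 2.8271 (to 4 decimal places).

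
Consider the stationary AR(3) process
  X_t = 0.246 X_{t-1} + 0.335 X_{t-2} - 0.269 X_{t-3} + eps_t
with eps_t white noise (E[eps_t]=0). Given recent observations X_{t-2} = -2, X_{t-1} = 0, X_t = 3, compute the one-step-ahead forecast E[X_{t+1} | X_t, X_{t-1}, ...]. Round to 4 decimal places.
E[X_{t+1} \mid \mathcal F_t] = 1.2760

For an AR(p) model X_t = c + sum_i phi_i X_{t-i} + eps_t, the
one-step-ahead conditional mean is
  E[X_{t+1} | X_t, ...] = c + sum_i phi_i X_{t+1-i}.
Substitute known values:
  E[X_{t+1} | ...] = (0.246) * (3) + (0.335) * (0) + (-0.269) * (-2)
                   = 1.2760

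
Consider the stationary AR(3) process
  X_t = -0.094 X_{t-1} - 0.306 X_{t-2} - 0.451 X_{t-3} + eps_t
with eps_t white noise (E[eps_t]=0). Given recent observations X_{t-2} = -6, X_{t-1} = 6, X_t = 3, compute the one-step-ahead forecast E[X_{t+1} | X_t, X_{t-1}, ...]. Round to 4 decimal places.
E[X_{t+1} \mid \mathcal F_t] = 0.5880

For an AR(p) model X_t = c + sum_i phi_i X_{t-i} + eps_t, the
one-step-ahead conditional mean is
  E[X_{t+1} | X_t, ...] = c + sum_i phi_i X_{t+1-i}.
Substitute known values:
  E[X_{t+1} | ...] = (-0.094) * (3) + (-0.306) * (6) + (-0.451) * (-6)
                   = 0.5880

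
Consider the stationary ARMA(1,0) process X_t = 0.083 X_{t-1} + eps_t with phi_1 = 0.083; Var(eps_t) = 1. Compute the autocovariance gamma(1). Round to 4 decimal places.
\gamma(1) = 0.0836

Multiply the model equation by X_{t-k} and take expectations. With theta_0 = psi_0 = 1 and psi_j the MA(infinity) weights, this gives
  gamma(k) - sum_i phi_i gamma(k-i) = c_k,
  c_k = sigma^2 * sum_{j=k..q} theta_j psi_{j-k}   (c_k = 0 for k > q),
using gamma(-m) = gamma(m).
Pure AR (q = 0): c_0 = sigma^2 = 1, c_k = 0 for k >= 1.
Equations for k = 0 and k = 1 (AR order 1):
  gamma(0) = phi_1 gamma(1) + c_0
  gamma(1) = phi_1 gamma(0) + c_1
Substituting the second into the first: gamma(0) (1 - phi_1^2) = c_0 + phi_1 c_1, so
  gamma(0) = c_0 / (1 - phi_1^2) = 1 / (1 - (0.083)^2) = 1 / 0.993111 = 1.006937.
  gamma(1) = phi_1 gamma(0) = (0.083)(1.006937) = 0.083576.
Therefore gamma(1) = 0.0836 (to 4 decimal places).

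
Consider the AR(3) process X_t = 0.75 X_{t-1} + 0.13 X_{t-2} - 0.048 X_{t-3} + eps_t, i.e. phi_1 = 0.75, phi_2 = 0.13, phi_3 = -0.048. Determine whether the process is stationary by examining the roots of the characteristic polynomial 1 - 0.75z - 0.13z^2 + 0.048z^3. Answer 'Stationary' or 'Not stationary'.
\text{Stationary}

The AR(p) characteristic polynomial is P(z) = 1 - 0.75z - 0.13z^2 + 0.048z^3.
Stationarity requires all roots to lie outside the unit circle, i.e. |z| > 1 for every root.
Degree 3: look for a simple real root z0 first, then factor out (1 - z/z0) and solve the remaining quadratic.
Testing z0 = 5: P(5) = 1 + (-0.75)(5) + (-0.13)(5)^2 + (0.048)(5)^3
  = 1 + (-3.75) + (-3.25) + (6) = 0.  So z_0 = 5 is a root, |z_0| = 5.
Divide out the factor (1 - 0.2 z) = (1 - z/z0) (since 1/z0 = 0.2):
  P(z) = (1 - 0.2 z)(1 + (-0.55) z + (-0.24) z^2)
  [check: z-coef -0.55 - (0.2) = -0.75; z^2-coef -0.24 - (0.2)(-0.55) = -0.13; z^3-coef -(0.2)(-0.24) = 0.048.]
Remaining roots from the quadratic factor 1 + (-0.55) z + (-0.24) z^2:
  Set 1 + (-0.55) z + (-0.24) z^2 = 0, i.e. a z^2 + b z + c = 0 with a = -0.24, b = -0.55, c = 1.
  Discriminant D = b^2 - 4ac = (-0.55)^2 - 4*(-0.24)*1 = 0.3025 - (-0.96) = 1.2625.
  D >= 0, so the roots are real: z = (-b +/- sqrt(D)) / (2a) = (0.55 +/- 1.12361) / (-0.48).
    z_1 = (0.55 + 1.12361) / (-0.48) = -3.4867,   |z_1| = 3.4867.
    z_2 = (0.55 - 1.12361) / (-0.48) = 1.195,   |z_2| = 1.195.
Moduli of all roots: 5.0000, 3.4867, 1.1950.
All moduli strictly greater than 1? Yes.
Verdict: Stationary.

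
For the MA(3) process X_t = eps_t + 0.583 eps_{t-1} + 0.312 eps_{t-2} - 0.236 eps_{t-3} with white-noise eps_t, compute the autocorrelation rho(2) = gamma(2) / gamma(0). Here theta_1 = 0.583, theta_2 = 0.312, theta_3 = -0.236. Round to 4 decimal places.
\rho(2) = 0.1168

For an MA(q) process with theta_0 = 1, the autocovariance is
  gamma(k) = sigma^2 * sum_{i=0..q-k} theta_i * theta_{i+k},
and rho(k) = gamma(k) / gamma(0). Sigma^2 cancels.
  numerator   = (1)*(0.312) + (0.583)*(-0.236) = 0.174412.
  denominator = (1)^2 + (0.583)^2 + (0.312)^2 + (-0.236)^2 = 1.492929.
  rho(2) = 0.174412 / 1.492929 = 0.1168.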